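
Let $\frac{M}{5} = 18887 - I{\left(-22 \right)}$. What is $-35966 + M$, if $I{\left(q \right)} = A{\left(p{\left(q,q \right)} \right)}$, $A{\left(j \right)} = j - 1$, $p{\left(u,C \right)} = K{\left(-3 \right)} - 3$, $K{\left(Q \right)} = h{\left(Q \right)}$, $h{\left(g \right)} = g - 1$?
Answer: $58509$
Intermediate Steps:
$h{\left(g \right)} = -1 + g$
$K{\left(Q \right)} = -1 + Q$
$p{\left(u,C \right)} = -7$ ($p{\left(u,C \right)} = \left(-1 - 3\right) - 3 = -4 - 3 = -7$)
$A{\left(j \right)} = -1 + j$ ($A{\left(j \right)} = j - 1 = -1 + j$)
$I{\left(q \right)} = -8$ ($I{\left(q \right)} = -1 - 7 = -8$)
$M = 94475$ ($M = 5 \left(18887 - -8\right) = 5 \left(18887 + 8\right) = 5 \cdot 18895 = 94475$)
$-35966 + M = -35966 + 94475 = 58509$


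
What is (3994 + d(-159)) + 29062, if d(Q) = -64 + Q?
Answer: 32833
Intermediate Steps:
(3994 + d(-159)) + 29062 = (3994 + (-64 - 159)) + 29062 = (3994 - 223) + 29062 = 3771 + 29062 = 32833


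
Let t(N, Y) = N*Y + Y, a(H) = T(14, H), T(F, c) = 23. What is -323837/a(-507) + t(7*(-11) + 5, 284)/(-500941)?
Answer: -162222766845/11521643 ≈ -14080.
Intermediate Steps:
a(H) = 23
t(N, Y) = Y + N*Y
-323837/a(-507) + t(7*(-11) + 5, 284)/(-500941) = -323837/23 + (284*(1 + (7*(-11) + 5)))/(-500941) = -323837*1/23 + (284*(1 + (-77 + 5)))*(-1/500941) = -323837/23 + (284*(1 - 72))*(-1/500941) = -323837/23 + (284*(-71))*(-1/500941) = -323837/23 - 20164*(-1/500941) = -323837/23 + 20164/500941 = -162222766845/11521643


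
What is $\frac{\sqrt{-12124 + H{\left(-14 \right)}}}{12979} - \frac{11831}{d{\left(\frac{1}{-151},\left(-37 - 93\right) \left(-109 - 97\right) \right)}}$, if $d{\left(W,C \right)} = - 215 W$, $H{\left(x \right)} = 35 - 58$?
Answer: $- \frac{1786481}{215} + \frac{i \sqrt{12147}}{12979} \approx -8309.2 + 0.0084917 i$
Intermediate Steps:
$H{\left(x \right)} = -23$
$\frac{\sqrt{-12124 + H{\left(-14 \right)}}}{12979} - \frac{11831}{d{\left(\frac{1}{-151},\left(-37 - 93\right) \left(-109 - 97\right) \right)}} = \frac{\sqrt{-12124 - 23}}{12979} - \frac{11831}{\left(-215\right) \frac{1}{-151}} = \sqrt{-12147} \cdot \frac{1}{12979} - \frac{11831}{\left(-215\right) \left(- \frac{1}{151}\right)} = i \sqrt{12147} \cdot \frac{1}{12979} - \frac{11831}{\frac{215}{151}} = \frac{i \sqrt{12147}}{12979} - \frac{1786481}{215} = - \frac{1786481}{215} + \frac{i \sqrt{12147}}{12979}$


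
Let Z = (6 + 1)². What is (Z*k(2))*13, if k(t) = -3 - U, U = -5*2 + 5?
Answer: 1274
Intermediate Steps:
U = -5 (U = -10 + 5 = -5)
Z = 49 (Z = 7² = 49)
k(t) = 2 (k(t) = -3 - 1*(-5) = -3 + 5 = 2)
(Z*k(2))*13 = (49*2)*13 = 98*13 = 1274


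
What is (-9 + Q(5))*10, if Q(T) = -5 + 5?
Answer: -90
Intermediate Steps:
Q(T) = 0
(-9 + Q(5))*10 = (-9 + 0)*10 = -9*10 = -90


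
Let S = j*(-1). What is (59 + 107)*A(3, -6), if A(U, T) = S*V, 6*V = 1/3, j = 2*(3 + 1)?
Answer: -664/9 ≈ -73.778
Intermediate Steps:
j = 8 (j = 2*4 = 8)
V = 1/18 (V = (⅙)/3 = (⅙)*(⅓) = 1/18 ≈ 0.055556)
S = -8 (S = 8*(-1) = -8)
A(U, T) = -4/9 (A(U, T) = -8*1/18 = -4/9)
(59 + 107)*A(3, -6) = (59 + 107)*(-4/9) = 166*(-4/9) = -664/9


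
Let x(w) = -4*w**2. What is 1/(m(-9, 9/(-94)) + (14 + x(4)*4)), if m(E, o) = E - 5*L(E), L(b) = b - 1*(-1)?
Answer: -1/211 ≈ -0.0047393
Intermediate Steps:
L(b) = 1 + b (L(b) = b + 1 = 1 + b)
m(E, o) = -5 - 4*E (m(E, o) = E - 5*(1 + E) = E + (-5 - 5*E) = -5 - 4*E)
1/(m(-9, 9/(-94)) + (14 + x(4)*4)) = 1/((-5 - 4*(-9)) + (14 - 4*4**2*4)) = 1/((-5 + 36) + (14 - 4*16*4)) = 1/(31 + (14 - 64*4)) = 1/(31 + (14 - 256)) = 1/(31 - 242) = 1/(-211) = -1/211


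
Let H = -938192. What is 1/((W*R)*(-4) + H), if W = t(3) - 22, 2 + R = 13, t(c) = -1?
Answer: -1/937180 ≈ -1.0670e-6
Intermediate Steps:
R = 11 (R = -2 + 13 = 11)
W = -23 (W = -1 - 22 = -23)
1/((W*R)*(-4) + H) = 1/(-23*11*(-4) - 938192) = 1/(-253*(-4) - 938192) = 1/(1012 - 938192) = 1/(-937180) = -1/937180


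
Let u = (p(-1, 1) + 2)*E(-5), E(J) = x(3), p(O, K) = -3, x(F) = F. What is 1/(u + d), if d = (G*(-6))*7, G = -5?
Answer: 1/207 ≈ 0.0048309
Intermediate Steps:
E(J) = 3
u = -3 (u = (-3 + 2)*3 = -1*3 = -3)
d = 210 (d = -5*(-6)*7 = 30*7 = 210)
1/(u + d) = 1/(-3 + 210) = 1/207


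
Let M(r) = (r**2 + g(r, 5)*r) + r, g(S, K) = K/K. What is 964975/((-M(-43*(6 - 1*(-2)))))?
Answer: -964975/117648 ≈ -8.2022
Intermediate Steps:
g(S, K) = 1
M(r) = r**2 + 2*r (M(r) = (r**2 + 1*r) + r = (r**2 + r) + r = (r + r**2) + r = r**2 + 2*r)
964975/((-M(-43*(6 - 1*(-2))))) = 964975/((-(-43*(6 - 1*(-2)))*(2 - 43*(6 - 1*(-2))))) = 964975/((-(-43*(6 + 2))*(2 - 43*(6 + 2)))) = 964975/((-(-43*8)*(2 - 43*8))) = 964975/((-(-344)*(2 - 344))) = 964975/((-(-344)*(-342))) = 964975/((-1*117648)) = 964975/(-117648) = 964975*(-1/117648) = -964975/117648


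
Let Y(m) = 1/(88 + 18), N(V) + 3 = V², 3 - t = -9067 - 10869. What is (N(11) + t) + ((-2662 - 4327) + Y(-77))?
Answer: 1385209/106 ≈ 13068.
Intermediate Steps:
t = 19939 (t = 3 - (-9067 - 10869) = 3 - 1*(-19936) = 3 + 19936 = 19939)
N(V) = -3 + V²
Y(m) = 1/106
(N(11) + t) + ((-2662 - 4327) + Y(-77)) = ((-3 + 11²) + 19939) + ((-2662 - 4327) + 1/106) = ((-3 + 121) + 19939) + (-6989 + 1/106) = (118 + 19939) - 740833/106 = 20057 - 740833/106 = 1385209/106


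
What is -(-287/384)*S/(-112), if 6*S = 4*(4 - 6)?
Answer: 41/4608 ≈ 0.0088976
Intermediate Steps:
S = -4/3 (S = (4*(4 - 6))/6 = (4*(-2))/6 = (⅙)*(-8) = -4/3 ≈ -1.3333)
-(-287/384)*S/(-112) = -(-287/384)*(-4/3/(-112)) = -(-287*1/384)*(-4/3*(-1/112)) = -(-287)/(384*84) = -1*(-41/4608) = 41/4608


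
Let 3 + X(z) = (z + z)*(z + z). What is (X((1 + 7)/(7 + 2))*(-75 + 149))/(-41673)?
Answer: -962/3375513 ≈ -0.00028499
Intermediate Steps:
X(z) = -3 + 4*z² (X(z) = -3 + (z + z)*(z + z) = -3 + (2*z)*(2*z) = -3 + 4*z²)
(X((1 + 7)/(7 + 2))*(-75 + 149))/(-41673) = ((-3 + 4*((1 + 7)/(7 + 2))²)*(-75 + 149))/(-41673) = ((-3 + 4*(8/9)²)*74)*(-1/41673) = ((-3 + 4*(64/81))*74)*(-1/41673) = ((-3 + 256/81)*74)*(-1/41673) = ((13/81)*74)*(-1/41673) = (962/81)*(-1/41673) = -962/3375513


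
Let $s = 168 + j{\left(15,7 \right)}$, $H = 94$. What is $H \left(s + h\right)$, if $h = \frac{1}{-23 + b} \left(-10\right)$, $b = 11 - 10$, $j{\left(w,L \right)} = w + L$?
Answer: $\frac{196930}{11} \approx 17903.0$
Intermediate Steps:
$j{\left(w,L \right)} = L + w$
$b = 1$
$h = \frac{5}{11}$ ($h = \frac{1}{-23 + 1} \left(-10\right) = \frac{1}{-22} \left(-10\right) = \left(- \frac{1}{22}\right) \left(-10\right) = \frac{5}{11} \approx 0.45455$)
$s = 190$ ($s = 168 + \left(7 + 15\right) = 168 + 22 = 190$)
$H \left(s + h\right) = 94 \left(190 + \frac{5}{11}\right) = 94 \cdot \frac{2095}{11} = \frac{196930}{11}$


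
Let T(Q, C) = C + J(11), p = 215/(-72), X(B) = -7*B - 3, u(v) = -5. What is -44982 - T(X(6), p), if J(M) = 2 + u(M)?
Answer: -3238273/72 ≈ -44976.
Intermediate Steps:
J(M) = -3 (J(M) = 2 - 5 = -3)
X(B) = -3 - 7*B
p = -215/72 (p = 215*(-1/72) = -215/72 ≈ -2.9861)
T(Q, C) = -3 + C (T(Q, C) = C - 3 = -3 + C)
-44982 - T(X(6), p) = -44982 - (-3 - 215/72) = -44982 - 1*(-431/72) = -44982 + 431/72 = -3238273/72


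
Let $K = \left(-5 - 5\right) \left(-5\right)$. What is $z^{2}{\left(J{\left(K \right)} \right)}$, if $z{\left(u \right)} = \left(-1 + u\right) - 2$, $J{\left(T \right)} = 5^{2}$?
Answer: $484$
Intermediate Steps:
$K = 50$ ($K = \left(-10\right) \left(-5\right) = 50$)
$J{\left(T \right)} = 25$
$z{\left(u \right)} = -3 + u$
$z^{2}{\left(J{\left(K \right)} \right)} = \left(-3 + 25\right)^{2} = 22^{2} = 484$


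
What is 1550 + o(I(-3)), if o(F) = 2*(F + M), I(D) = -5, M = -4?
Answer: 1532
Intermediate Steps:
o(F) = -8 + 2*F (o(F) = 2*(F - 4) = 2*(-4 + F) = -8 + 2*F)
1550 + o(I(-3)) = 1550 + (-8 + 2*(-5)) = 1550 + (-8 - 10) = 1550 - 18 = 1532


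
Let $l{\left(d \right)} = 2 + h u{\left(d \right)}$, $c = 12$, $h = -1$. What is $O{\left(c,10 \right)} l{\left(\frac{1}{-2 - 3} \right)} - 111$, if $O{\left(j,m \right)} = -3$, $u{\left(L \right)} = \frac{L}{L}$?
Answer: $-114$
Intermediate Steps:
$u{\left(L \right)} = 1$
$l{\left(d \right)} = 1$ ($l{\left(d \right)} = 2 - 1 = 1$)
$O{\left(c,10 \right)} l{\left(\frac{1}{-2 - 3} \right)} - 111 = \left(-3\right) 1 - 111 = -3 - 111 = -114$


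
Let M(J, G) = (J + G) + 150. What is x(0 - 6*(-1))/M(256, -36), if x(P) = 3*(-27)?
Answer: -81/370 ≈ -0.21892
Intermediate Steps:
M(J, G) = 150 + G + J (M(J, G) = (G + J) + 150 = 150 + G + J)
x(P) = -81
x(0 - 6*(-1))/M(256, -36) = -81/(150 - 36 + 256) = -81/370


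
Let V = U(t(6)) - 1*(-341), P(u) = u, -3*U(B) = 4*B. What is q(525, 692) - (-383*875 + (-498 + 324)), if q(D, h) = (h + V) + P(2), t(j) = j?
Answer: 336326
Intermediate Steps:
U(B) = -4*B/3
V = 333 (V = -4/3*6 - 1*(-341) = -8 + 341 = 333)
q(D, h) = 335 + h (q(D, h) = (h + 333) + 2 = (333 + h) + 2 = 335 + h)
q(525, 692) - (-383*875 + (-498 + 324)) = (335 + 692) - (-383*875 + (-498 + 324)) = 1027 - (-335125 - 174) = 1027 - 1*(-335299) = 1027 + 335299 = 336326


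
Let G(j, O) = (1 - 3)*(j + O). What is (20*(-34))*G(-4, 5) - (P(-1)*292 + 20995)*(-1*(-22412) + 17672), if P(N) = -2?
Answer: -818153164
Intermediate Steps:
G(j, O) = -2*O - 2*j (G(j, O) = -2*(O + j) = -2*O - 2*j)
(20*(-34))*G(-4, 5) - (P(-1)*292 + 20995)*(-1*(-22412) + 17672) = (20*(-34))*(-2*5 - 2*(-4)) - (-2*292 + 20995)*(-1*(-22412) + 17672) = -680*(-10 + 8) - (-584 + 20995)*(22412 + 17672) = -680*(-2) - 20411*40084 = 1360 - 1*818154524 = 1360 - 818154524 = -818153164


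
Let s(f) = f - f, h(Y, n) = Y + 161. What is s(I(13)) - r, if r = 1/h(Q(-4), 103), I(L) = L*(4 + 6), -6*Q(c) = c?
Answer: -3/485 ≈ -0.0061856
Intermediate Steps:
Q(c) = -c/6
h(Y, n) = 161 + Y
I(L) = 10*L (I(L) = L*10 = 10*L)
s(f) = 0
r = 3/485 (r = 1/(161 - ⅙*(-4)) = 1/(161 + ⅔) = 1/(485/3) = 3/485 ≈ 0.0061856)
s(I(13)) - r = 0 - 1*3/485 = 0 - 3/485 = -3/485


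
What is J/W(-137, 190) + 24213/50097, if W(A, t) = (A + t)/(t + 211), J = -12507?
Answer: -83750183830/885047 ≈ -94628.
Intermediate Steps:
W(A, t) = (A + t)/(211 + t)
J/W(-137, 190) + 24213/50097 = -12507*(211 + 190)/(-137 + 190) + 24213/50097 = -12507/(53/401) + 24213*(1/50097) = -12507/((1/401)*53) + 8071/16699 = -12507/53/401 + 8071/16699 = -12507*401/53 + 8071/16699 = -5015307/53 + 8071/16699 = -83750183830/885047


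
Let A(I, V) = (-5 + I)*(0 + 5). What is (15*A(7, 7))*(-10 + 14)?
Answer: 600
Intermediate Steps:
A(I, V) = -25 + 5*I (A(I, V) = (-5 + I)*5 = -25 + 5*I)
(15*A(7, 7))*(-10 + 14) = (15*(-25 + 5*7))*(-10 + 14) = (15*(-25 + 35))*4 = (15*10)*4 = 150*4 = 600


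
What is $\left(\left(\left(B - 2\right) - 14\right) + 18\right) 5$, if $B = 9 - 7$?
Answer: $20$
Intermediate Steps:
$B = 2$
$\left(\left(\left(B - 2\right) - 14\right) + 18\right) 5 = \left(\left(\left(2 - 2\right) - 14\right) + 18\right) 5 = \left(\left(0 - 14\right) + 18\right) 5 = \left(-14 + 18\right) 5 = 4 \cdot 5 = 20$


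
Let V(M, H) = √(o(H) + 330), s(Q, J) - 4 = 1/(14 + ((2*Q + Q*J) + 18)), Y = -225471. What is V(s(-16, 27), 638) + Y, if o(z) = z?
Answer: -225471 + 22*√2 ≈ -2.2544e+5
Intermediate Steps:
s(Q, J) = 4 + 1/(32 + 2*Q + J*Q) (s(Q, J) = 4 + 1/(14 + ((2*Q + Q*J) + 18)) = 4 + 1/(14 + ((2*Q + J*Q) + 18)) = 4 + 1/(14 + (18 + 2*Q + J*Q)) = 4 + 1/(32 + 2*Q + J*Q))
V(M, H) = √(330 + H) (V(M, H) = √(H + 330) = √(330 + H))
V(s(-16, 27), 638) + Y = √(330 + 638) - 225471 = √968 - 225471 = 22*√2 - 225471 = -225471 + 22*√2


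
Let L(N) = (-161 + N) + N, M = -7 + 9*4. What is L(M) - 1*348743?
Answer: -348846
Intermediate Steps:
M = 29 (M = -7 + 36 = 29)
L(N) = -161 + 2*N
L(M) - 1*348743 = (-161 + 2*29) - 1*348743 = (-161 + 58) - 348743 = -103 - 348743 = -348846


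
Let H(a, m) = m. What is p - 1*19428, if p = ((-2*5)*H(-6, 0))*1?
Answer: -19428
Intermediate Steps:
p = 0 (p = (-2*5*0)*1 = -10*0*1 = 0*1 = 0)
p - 1*19428 = 0 - 1*19428 = 0 - 19428 = -19428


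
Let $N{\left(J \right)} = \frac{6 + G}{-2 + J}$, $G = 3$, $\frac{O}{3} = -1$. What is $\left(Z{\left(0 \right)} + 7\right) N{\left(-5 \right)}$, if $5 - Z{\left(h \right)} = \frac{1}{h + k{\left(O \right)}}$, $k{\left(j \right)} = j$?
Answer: $- \frac{111}{7} \approx -15.857$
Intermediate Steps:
$O = -3$ ($O = 3 \left(-1\right) = -3$)
$Z{\left(h \right)} = 5 - \frac{1}{-3 + h}$ ($Z{\left(h \right)} = 5 - \frac{1}{h - 3} = 5 - \frac{1}{-3 + h}$)
$N{\left(J \right)} = \frac{9}{-2 + J}$ ($N{\left(J \right)} = \frac{6 + 3}{-2 + J} = \frac{9}{-2 + J}$)
$\left(Z{\left(0 \right)} + 7\right) N{\left(-5 \right)} = \left(\frac{-16 + 5 \cdot 0}{-3 + 0} + 7\right) \frac{9}{-2 - 5} = \left(\frac{-16 + 0}{-3} + 7\right) \frac{9}{-7} = \left(\left(- \frac{1}{3}\right) \left(-16\right) + 7\right) 9 \left(- \frac{1}{7}\right) = \left(\frac{16}{3} + 7\right) \left(- \frac{9}{7}\right) = \frac{37}{3} \left(- \frac{9}{7}\right) = - \frac{111}{7}$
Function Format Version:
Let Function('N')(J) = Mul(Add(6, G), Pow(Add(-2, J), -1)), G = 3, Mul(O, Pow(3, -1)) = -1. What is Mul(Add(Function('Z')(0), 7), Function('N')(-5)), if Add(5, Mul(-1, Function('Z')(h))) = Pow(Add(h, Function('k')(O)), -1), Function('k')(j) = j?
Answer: Rational(-111, 7) ≈ -15.857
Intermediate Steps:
O = -3 (O = Mul(3, -1) = -3)
Function('Z')(h) = Add(5, Mul(-1, Pow(Add(-3, h), -1))) (Function('Z')(h) = Add(5, Mul(-1, Pow(Add(h, -3), -1))) = Add(5, Mul(-1, Pow(Add(-3, h), -1))))
Function('N')(J) = Mul(9, Pow(Add(-2, J), -1)) (Function('N')(J) = Mul(Add(6, 3), Pow(Add(-2, J), -1)) = Mul(9, Pow(Add(-2, J), -1)))
Mul(Add(Function('Z')(0), 7), Function('N')(-5)) = Mul(Add(Mul(Pow(Add(-3, 0), -1), Add(-16, Mul(5, 0))), 7), Mul(9, Pow(Add(-2, -5), -1))) = Mul(Add(Mul(Pow(-3, -1), Add(-16, 0)), 7), Mul(9, Pow(-7, -1))) = Mul(Add(Mul(Rational(-1, 3), -16), 7), Mul(9, Rational(-1, 7))) = Mul(Add(Rational(16, 3), 7), Rational(-9, 7)) = Mul(Rational(37, 3), Rational(-9, 7)) = Rational(-111, 7)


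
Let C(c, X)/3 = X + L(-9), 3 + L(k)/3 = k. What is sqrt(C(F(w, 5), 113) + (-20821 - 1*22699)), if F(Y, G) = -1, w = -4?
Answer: I*sqrt(43289) ≈ 208.06*I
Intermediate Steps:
L(k) = -9 + 3*k
C(c, X) = -108 + 3*X (C(c, X) = 3*(X + (-9 + 3*(-9))) = 3*(X + (-9 - 27)) = 3*(X - 36) = 3*(-36 + X) = -108 + 3*X)
sqrt(C(F(w, 5), 113) + (-20821 - 1*22699)) = sqrt((-108 + 3*113) + (-20821 - 1*22699)) = sqrt((-108 + 339) + (-20821 - 22699)) = sqrt(231 - 43520) = sqrt(-43289) = I*sqrt(43289)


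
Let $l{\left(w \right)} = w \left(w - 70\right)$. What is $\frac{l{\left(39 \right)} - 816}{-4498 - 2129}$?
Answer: $\frac{675}{2209} \approx 0.30557$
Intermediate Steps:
$l{\left(w \right)} = w \left(-70 + w\right)$
$\frac{l{\left(39 \right)} - 816}{-4498 - 2129} = \frac{39 \left(-70 + 39\right) - 816}{-4498 - 2129} = \frac{39 \left(-31\right) - 816}{-6627} = \left(-1209 - 816\right) \left(- \frac{1}{6627}\right) = \left(-2025\right) \left(- \frac{1}{6627}\right) = \frac{675}{2209}$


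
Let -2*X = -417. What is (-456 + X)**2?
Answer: 245025/4 ≈ 61256.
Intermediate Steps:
X = 417/2 (X = -1/2*(-417) = 417/2 ≈ 208.50)
(-456 + X)**2 = (-456 + 417/2)**2 = (-495/2)**2 = 245025/4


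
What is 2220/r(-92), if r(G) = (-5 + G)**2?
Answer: 2220/9409 ≈ 0.23594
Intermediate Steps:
2220/r(-92) = 2220/((-5 - 92)**2) = 2220/((-97)**2) = 2220/9409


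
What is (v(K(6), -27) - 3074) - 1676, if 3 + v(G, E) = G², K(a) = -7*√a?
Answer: -4459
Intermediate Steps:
v(G, E) = -3 + G²
(v(K(6), -27) - 3074) - 1676 = ((-3 + (-7*√6)²) - 3074) - 1676 = ((-3 + 294) - 3074) - 1676 = (291 - 3074) - 1676 = -2783 - 1676 = -4459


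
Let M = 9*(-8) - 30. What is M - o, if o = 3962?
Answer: -4064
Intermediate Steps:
M = -102 (M = -72 - 30 = -102)
M - o = -102 - 1*3962 = -102 - 3962 = -4064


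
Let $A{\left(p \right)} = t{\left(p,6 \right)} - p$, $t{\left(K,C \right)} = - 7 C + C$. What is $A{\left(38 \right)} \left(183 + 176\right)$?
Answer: $-26566$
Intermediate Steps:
$t{\left(K,C \right)} = - 6 C$
$A{\left(p \right)} = -36 - p$ ($A{\left(p \right)} = \left(-6\right) 6 - p = -36 - p$)
$A{\left(38 \right)} \left(183 + 176\right) = \left(-36 - 38\right) \left(183 + 176\right) = \left(-36 - 38\right) 359 = \left(-74\right) 359 = -26566$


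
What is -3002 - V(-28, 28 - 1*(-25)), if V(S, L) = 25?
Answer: -3027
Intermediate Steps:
-3002 - V(-28, 28 - 1*(-25)) = -3002 - 1*25 = -3002 - 25 = -3027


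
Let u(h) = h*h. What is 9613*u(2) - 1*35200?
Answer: 3252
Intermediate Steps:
u(h) = h²
9613*u(2) - 1*35200 = 9613*2² - 1*35200 = 9613*4 - 35200 = 38452 - 35200 = 3252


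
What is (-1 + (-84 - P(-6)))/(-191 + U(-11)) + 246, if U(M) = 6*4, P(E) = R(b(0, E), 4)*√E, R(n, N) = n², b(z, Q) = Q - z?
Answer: 41167/167 + 36*I*√6/167 ≈ 246.51 + 0.52803*I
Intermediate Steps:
P(E) = E^(5/2) (P(E) = (E - 1*0)²*√E = (E + 0)²*√E = E²*√E = E^(5/2))
U(M) = 24
(-1 + (-84 - P(-6)))/(-191 + U(-11)) + 246 = (-1 + (-84 - (-6)^(5/2)))/(-191 + 24) + 246 = (-1 + (-84 - 36*I*√6))/(-167) + 246 = (-1 + (-84 - 36*I*√6))*(-1/167) + 246 = (-85 - 36*I*√6)*(-1/167) + 246 = (85/167 + 36*I*√6/167) + 246 = 41167/167 + 36*I*√6/167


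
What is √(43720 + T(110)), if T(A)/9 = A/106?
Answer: √122835715/53 ≈ 209.12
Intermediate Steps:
T(A) = 9*A/106 (T(A) = 9*(A/106) = 9*A/106)
√(43720 + T(110)) = √(43720 + (9/106)*110) = √(43720 + 495/53) = √(2317655/53) = √122835715/53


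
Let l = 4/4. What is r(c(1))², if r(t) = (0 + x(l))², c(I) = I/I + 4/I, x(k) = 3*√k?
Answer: 81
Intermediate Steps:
l = 1 (l = 4*(¼) = 1)
c(I) = 1 + 4/I
r(t) = 9 (r(t) = (0 + 3*√1)² = (0 + 3*1)² = (0 + 3)² = 3² = 9)
r(c(1))² = 9² = 81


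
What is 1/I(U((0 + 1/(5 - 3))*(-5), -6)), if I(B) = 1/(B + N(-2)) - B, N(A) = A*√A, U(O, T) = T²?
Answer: -46908/1687393 - 2*I*√2/1687393 ≈ -0.027799 - 1.6762e-6*I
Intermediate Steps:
N(A) = A^(3/2)
I(B) = 1/(B - 2*I*√2) - B (I(B) = 1/(B + (-2)^(3/2)) - B = 1/(B - 2*I*√2) - B)
1/I(U((0 + 1/(5 - 3))*(-5), -6)) = 1/((1 - ((-6)²)² + 2*I*(-6)²*√2)/((-6)² - 2*I*√2)) = 1/((1 - 1*36² + 2*I*36*√2)/(36 - 2*I*√2)) = 1/((1 - 1*1296 + 72*I*√2)/(36 - 2*I*√2)) = 1/((1 - 1296 + 72*I*√2)/(36 - 2*I*√2)) = 1/((-1295 + 72*I*√2)/(36 - 2*I*√2)) = (36 - 2*I*√2)/(-1295 + 72*I*√2)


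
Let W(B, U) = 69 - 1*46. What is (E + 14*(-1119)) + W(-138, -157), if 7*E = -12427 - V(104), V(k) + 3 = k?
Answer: -122029/7 ≈ -17433.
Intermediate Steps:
V(k) = -3 + k
E = -12528/7 (E = (-12427 - (-3 + 104))/7 = (-12427 - 1*101)/7 = (-12427 - 101)/7 = (⅐)*(-12528) = -12528/7 ≈ -1789.7)
W(B, U) = 23 (W(B, U) = 69 - 46 = 23)
(E + 14*(-1119)) + W(-138, -157) = (-12528/7 + 14*(-1119)) + 23 = (-12528/7 - 15666) + 23 = -122190/7 + 23 = -122029/7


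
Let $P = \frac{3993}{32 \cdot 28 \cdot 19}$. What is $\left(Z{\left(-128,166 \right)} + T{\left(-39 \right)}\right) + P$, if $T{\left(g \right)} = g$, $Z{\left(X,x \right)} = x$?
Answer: $\frac{2166041}{17024} \approx 127.23$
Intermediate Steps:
$P = \frac{3993}{17024}$ ($P = \frac{3993}{896 \cdot 19} = \frac{3993}{17024} \approx 0.23455$)
$\left(Z{\left(-128,166 \right)} + T{\left(-39 \right)}\right) + P = \left(166 - 39\right) + \frac{3993}{17024} = 127 + \frac{3993}{17024} = \frac{2166041}{17024}$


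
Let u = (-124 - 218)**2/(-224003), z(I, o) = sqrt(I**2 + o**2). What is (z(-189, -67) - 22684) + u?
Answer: -5081401016/224003 + sqrt(40210) ≈ -22484.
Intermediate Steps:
u = -116964/224003 (u = (-342)**2*(-1/224003) = 116964*(-1/224003) = -116964/224003 ≈ -0.52215)
(z(-189, -67) - 22684) + u = (sqrt((-189)**2 + (-67)**2) - 22684) - 116964/224003 = (sqrt(35721 + 4489) - 22684) - 116964/224003 = (sqrt(40210) - 22684) - 116964/224003 = (-22684 + sqrt(40210)) - 116964/224003 = -5081401016/224003 + sqrt(40210)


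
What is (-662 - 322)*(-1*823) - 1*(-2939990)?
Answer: 3749822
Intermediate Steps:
(-662 - 322)*(-1*823) - 1*(-2939990) = -984*(-823) + 2939990 = 809832 + 2939990 = 3749822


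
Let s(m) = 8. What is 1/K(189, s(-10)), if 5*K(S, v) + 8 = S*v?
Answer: 5/1504 ≈ 0.0033245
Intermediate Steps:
K(S, v) = -8/5 + S*v/5 (K(S, v) = -8/5 + (S*v)/5 = -8/5 + S*v/5)
1/K(189, s(-10)) = 1/(-8/5 + (⅕)*189*8) = 1/(-8/5 + 1512/5) = 1/(1504/5) = 5/1504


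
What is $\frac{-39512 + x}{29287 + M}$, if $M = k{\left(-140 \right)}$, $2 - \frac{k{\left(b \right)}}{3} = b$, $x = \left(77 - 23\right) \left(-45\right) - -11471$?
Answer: $- \frac{30471}{29713} \approx -1.0255$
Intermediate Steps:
$x = 9041$ ($x = 54 \left(-45\right) + 11471 = -2430 + 11471 = 9041$)
$k{\left(b \right)} = 6 - 3 b$
$M = 426$ ($M = 6 - -420 = 6 + 420 = 426$)
$\frac{-39512 + x}{29287 + M} = \frac{-39512 + 9041}{29287 + 426} = - \frac{30471}{29713}$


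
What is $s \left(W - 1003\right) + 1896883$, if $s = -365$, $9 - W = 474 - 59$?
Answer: $2411168$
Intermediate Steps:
$W = -406$ ($W = 9 - \left(474 - 59\right) = 9 - 415 = -406$)
$s \left(W - 1003\right) + 1896883 = - 365 \left(-406 - 1003\right) + 1896883 = \left(-365\right) \left(-1409\right) + 1896883 = 514285 + 1896883 = 2411168$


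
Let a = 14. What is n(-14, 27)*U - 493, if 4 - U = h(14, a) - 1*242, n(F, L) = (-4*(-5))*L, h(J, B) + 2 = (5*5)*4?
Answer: 79427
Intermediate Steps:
h(J, B) = 98 (h(J, B) = -2 + (5*5)*4 = -2 + 25*4 = -2 + 100 = 98)
n(F, L) = 20*L
U = 148 (U = 4 - (98 - 1*242) = 4 - (98 - 242) = 4 - 1*(-144) = 4 + 144 = 148)
n(-14, 27)*U - 493 = (20*27)*148 - 493 = 540*148 - 493 = 79920 - 493 = 79427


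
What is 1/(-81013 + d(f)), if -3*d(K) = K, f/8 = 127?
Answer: -3/244055 ≈ -1.2292e-5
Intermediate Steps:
f = 1016 (f = 8*127 = 1016)
d(K) = -K/3
1/(-81013 + d(f)) = 1/(-81013 - 1/3*1016) = 1/(-81013 - 1016/3) = 1/(-244055/3) = -3/244055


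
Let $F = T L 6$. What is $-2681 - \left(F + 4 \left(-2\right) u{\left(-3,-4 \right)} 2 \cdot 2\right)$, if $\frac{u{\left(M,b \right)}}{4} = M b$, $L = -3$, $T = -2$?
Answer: $-1181$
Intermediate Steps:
$F = 36$ ($F = \left(-2\right) \left(-3\right) 6 = 6 \cdot 6 = 36$)
$u{\left(M,b \right)} = 4 M b$
$-2681 - \left(F + 4 \left(-2\right) u{\left(-3,-4 \right)} 2 \cdot 2\right) = -2681 - \left(36 + 4 \left(-2\right) 4 \left(-3\right) \left(-4\right) 2 \cdot 2\right) = -2681 - \left(36 - 8 \cdot 48 \cdot 2 \cdot 2\right) = -2681 - \left(36 - 8 \cdot 96 \cdot 2\right) = -2681 - \left(36 - 1536\right) = -2681 - -1500 = -2681 + 1500 = -1181$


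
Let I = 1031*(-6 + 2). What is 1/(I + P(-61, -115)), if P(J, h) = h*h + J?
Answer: 1/9040 ≈ 0.00011062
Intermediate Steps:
P(J, h) = J + h² (P(J, h) = h² + J = J + h²)
I = -4124 (I = 1031*(-4) = -4124)
1/(I + P(-61, -115)) = 1/(-4124 + (-61 + (-115)²)) = 1/(-4124 + (-61 + 13225)) = 1/(-4124 + 13164) = 1/9040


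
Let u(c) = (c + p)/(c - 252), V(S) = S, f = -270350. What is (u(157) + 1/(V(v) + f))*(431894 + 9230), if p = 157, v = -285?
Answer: -7497298068228/5142065 ≈ -1.4580e+6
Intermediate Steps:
u(c) = (157 + c)/(-252 + c) (u(c) = (c + 157)/(c - 252) = (157 + c)/(-252 + c))
(u(157) + 1/(V(v) + f))*(431894 + 9230) = ((157 + 157)/(-252 + 157) + 1/(-285 - 270350))*(431894 + 9230) = (314/(-95) + 1/(-270635))*441124 = (-1/95*314 - 1/270635)*441124 = (-314/95 - 1/270635)*441124 = -16995897/5142065*441124 = -7497298068228/5142065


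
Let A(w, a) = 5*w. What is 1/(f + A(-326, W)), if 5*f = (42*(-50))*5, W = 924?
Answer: -1/3730 ≈ -0.00026810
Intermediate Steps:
f = -2100 (f = ((42*(-50))*5)/5 = (-2100*5)/5 = (⅕)*(-10500) = -2100)
1/(f + A(-326, W)) = 1/(-2100 + 5*(-326)) = 1/(-2100 - 1630) = 1/(-3730) = -1/3730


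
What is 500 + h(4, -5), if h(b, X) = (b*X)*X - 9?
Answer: 591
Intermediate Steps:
h(b, X) = -9 + b*X**2 (h(b, X) = (X*b)*X - 9 = b*X**2 - 9 = -9 + b*X**2)
500 + h(4, -5) = 500 + (-9 + 4*(-5)**2) = 500 + (-9 + 4*25) = 500 + (-9 + 100) = 500 + 91 = 591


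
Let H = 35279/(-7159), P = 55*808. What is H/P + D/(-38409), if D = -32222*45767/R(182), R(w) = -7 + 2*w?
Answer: 469170723221726413/4362421539417480 ≈ 107.55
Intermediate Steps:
P = 44440
H = -35279/7159 (H = 35279*(-1/7159) = -35279/7159 ≈ -4.9279)
D = -1474704274/357 (D = -32222*45767/(-7 + 2*182) = -32222*45767/(-7 + 364) = -32222/(357*(1/45767)) = -32222/357/45767 = -32222*45767/357 = -1474704274/357 ≈ -4.1308e+6)
H/P + D/(-38409) = -35279/7159/44440 - 1474704274/357/(-38409) = -35279/7159*1/44440 - 1474704274/357*(-1/38409) = -35279/318145960 + 1474704274/13712013 = 469170723221726413/4362421539417480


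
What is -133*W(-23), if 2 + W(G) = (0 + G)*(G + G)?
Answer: -140448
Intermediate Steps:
W(G) = -2 + 2*G**2 (W(G) = -2 + (0 + G)*(G + G) = -2 + G*(2*G) = -2 + 2*G**2)
-133*W(-23) = -133*(-2 + 2*(-23)**2) = -133*(-2 + 2*529) = -133*(-2 + 1058) = -133*1056 = -140448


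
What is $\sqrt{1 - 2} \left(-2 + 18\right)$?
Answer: $16 i \approx 16.0 i$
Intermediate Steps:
$\sqrt{1 - 2} \left(-2 + 18\right) = \sqrt{-1} \cdot 16 = i 16 = 16 i$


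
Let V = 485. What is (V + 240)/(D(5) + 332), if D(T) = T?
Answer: 725/337 ≈ 2.1513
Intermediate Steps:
(V + 240)/(D(5) + 332) = (485 + 240)/(5 + 332) = 725/337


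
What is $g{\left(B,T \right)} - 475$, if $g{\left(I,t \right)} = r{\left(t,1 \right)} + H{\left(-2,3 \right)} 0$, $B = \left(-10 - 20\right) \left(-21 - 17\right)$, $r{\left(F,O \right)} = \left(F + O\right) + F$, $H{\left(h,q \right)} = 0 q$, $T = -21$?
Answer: $-516$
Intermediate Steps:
$H{\left(h,q \right)} = 0$
$r{\left(F,O \right)} = O + 2 F$
$B = 1140$ ($B = \left(-30\right) \left(-38\right) = 1140$)
$g{\left(I,t \right)} = 1 + 2 t$ ($g{\left(I,t \right)} = \left(1 + 2 t\right) + 0 \cdot 0 = \left(1 + 2 t\right) + 0 = 1 + 2 t$)
$g{\left(B,T \right)} - 475 = \left(1 + 2 \left(-21\right)\right) - 475 = \left(1 - 42\right) - 475 = -41 - 475 = -516$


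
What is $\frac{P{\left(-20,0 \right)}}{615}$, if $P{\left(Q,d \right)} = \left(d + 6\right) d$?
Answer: $0$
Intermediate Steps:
$P{\left(Q,d \right)} = d \left(6 + d\right)$ ($P{\left(Q,d \right)} = \left(6 + d\right) d = d \left(6 + d\right)$)
$\frac{P{\left(-20,0 \right)}}{615} = \frac{0 \left(6 + 0\right)}{615} = 0 \cdot 6 \cdot \frac{1}{615} = 0 \cdot \frac{1}{615} = 0$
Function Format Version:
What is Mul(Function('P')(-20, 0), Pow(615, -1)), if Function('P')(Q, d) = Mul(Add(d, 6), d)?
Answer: 0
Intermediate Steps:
Function('P')(Q, d) = Mul(d, Add(6, d)) (Function('P')(Q, d) = Mul(Add(6, d), d) = Mul(d, Add(6, d)))
Mul(Function('P')(-20, 0), Pow(615, -1)) = Mul(Mul(0, Add(6, 0)), Pow(615, -1)) = Mul(Mul(0, 6), Rational(1, 615)) = Mul(0, Rational(1, 615)) = 0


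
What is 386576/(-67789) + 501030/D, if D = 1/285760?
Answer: 9705644845792624/67789 ≈ 1.4317e+11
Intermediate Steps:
D = 1/285760 ≈ 3.4994e-6
386576/(-67789) + 501030/D = 386576/(-67789) + 501030/(1/285760) = 386576*(-1/67789) + 501030*285760 = -386576/67789 + 143174332800 = 9705644845792624/67789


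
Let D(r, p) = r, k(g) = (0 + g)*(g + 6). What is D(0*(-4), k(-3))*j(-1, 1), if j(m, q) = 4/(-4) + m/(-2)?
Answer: 0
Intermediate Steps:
k(g) = g*(6 + g)
j(m, q) = -1 - m/2 (j(m, q) = 4*(-¼) + m*(-½) = -1 - m/2)
D(0*(-4), k(-3))*j(-1, 1) = (0*(-4))*(-1 - ½*(-1)) = 0*(-1 + ½) = 0*(-½) = 0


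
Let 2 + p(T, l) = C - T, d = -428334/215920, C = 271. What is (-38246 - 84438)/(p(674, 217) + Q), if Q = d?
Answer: 13244964640/43937967 ≈ 301.45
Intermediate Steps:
d = -214167/107960 (d = -428334*1/215920 = -214167/107960 ≈ -1.9838)
p(T, l) = 269 - T (p(T, l) = -2 + (271 - T) = 269 - T)
Q = -214167/107960 ≈ -1.9838
(-38246 - 84438)/(p(674, 217) + Q) = (-38246 - 84438)/((269 - 1*674) - 214167/107960) = -122684/((269 - 674) - 214167/107960) = -122684/(-405 - 214167/107960) = -122684/(-43937967/107960) = -122684*(-107960/43937967) = 13244964640/43937967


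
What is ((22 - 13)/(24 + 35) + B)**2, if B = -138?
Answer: 66145689/3481 ≈ 19002.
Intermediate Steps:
((22 - 13)/(24 + 35) + B)**2 = ((22 - 13)/(24 + 35) - 138)**2 = (9/59 - 138)**2 = (-8133/59)**2 = 66145689/3481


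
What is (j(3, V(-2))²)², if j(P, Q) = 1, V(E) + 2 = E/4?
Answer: 1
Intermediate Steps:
V(E) = -2 + E/4
(j(3, V(-2))²)² = (1²)² = 1² = 1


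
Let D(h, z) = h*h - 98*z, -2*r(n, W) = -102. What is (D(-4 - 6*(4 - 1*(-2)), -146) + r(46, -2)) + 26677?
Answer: 42636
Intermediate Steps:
r(n, W) = 51 (r(n, W) = -½*(-102) = 51)
D(h, z) = h² - 98*z
(D(-4 - 6*(4 - 1*(-2)), -146) + r(46, -2)) + 26677 = (((-4 - 6*(4 - 1*(-2)))² - 98*(-146)) + 51) + 26677 = (((-4 - 6*(4 + 2))² + 14308) + 51) + 26677 = (((-4 - 6*6)² + 14308) + 51) + 26677 = (((-4 - 36)² + 14308) + 51) + 26677 = (((-40)² + 14308) + 51) + 26677 = ((1600 + 14308) + 51) + 26677 = (15908 + 51) + 26677 = 15959 + 26677 = 42636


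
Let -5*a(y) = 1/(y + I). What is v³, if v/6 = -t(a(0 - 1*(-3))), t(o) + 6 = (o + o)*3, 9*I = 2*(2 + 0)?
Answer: 205797003264/3723875 ≈ 55264.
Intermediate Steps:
I = 4/9 (I = (2*(2 + 0))/9 = (2*2)/9 = (⅑)*4 = 4/9 ≈ 0.44444)
a(y) = -1/(5*(4/9 + y)) (a(y) = -1/(5*(y + 4/9)) = -1/(5*(4/9 + y)))
t(o) = -6 + 6*o (t(o) = -6 + (o + o)*3 = -6 + (2*o)*3 = -6 + 6*o)
v = 5904/155 (v = 6*(-(-6 + 6*(-9/(20 + 45*(0 - 1*(-3)))))) = 6*(-(-6 + 6*(-9/(20 + 45*(0 + 3))))) = 6*(-(-6 + 6*(-9/(20 + 45*3)))) = 6*(-(-6 + 6*(-9/(20 + 135)))) = 6*(-(-6 + 6*(-9/155))) = 6*(-(-6 - 54/155)) = 6*(-1*(-984/155)) = 6*(984/155) = 5904/155 ≈ 38.090)
v³ = (5904/155)³ = 205797003264/3723875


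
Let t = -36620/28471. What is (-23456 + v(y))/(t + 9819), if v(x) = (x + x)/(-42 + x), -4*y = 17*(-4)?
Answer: -16696362414/6988003225 ≈ -2.3893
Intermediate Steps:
y = 17 (y = -17*(-4)/4 = -¼*(-68) = 17)
t = -36620/28471 (t = -36620*1/28471 = -36620/28471 ≈ -1.2862)
v(x) = 2*x/(-42 + x) (v(x) = (2*x)/(-42 + x) = 2*x/(-42 + x))
(-23456 + v(y))/(t + 9819) = (-23456 + 2*17/(-42 + 17))/(-36620/28471 + 9819) = (-23456 + 2*17/(-25))/(279520129/28471) = (-23456 + 2*17*(-1/25))*(28471/279520129) = (-23456 - 34/25)*(28471/279520129) = -586434/25*28471/279520129 = -16696362414/6988003225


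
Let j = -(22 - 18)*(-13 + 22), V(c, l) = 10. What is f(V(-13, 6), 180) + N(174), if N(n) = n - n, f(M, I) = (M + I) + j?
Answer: 154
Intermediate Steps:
j = -36 (j = -4*9 = -1*36 = -36)
f(M, I) = -36 + I + M (f(M, I) = (M + I) - 36 = (I + M) - 36 = -36 + I + M)
N(n) = 0
f(V(-13, 6), 180) + N(174) = (-36 + 180 + 10) + 0 = 154 + 0 = 154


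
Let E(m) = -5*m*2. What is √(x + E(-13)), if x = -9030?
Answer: 10*I*√89 ≈ 94.34*I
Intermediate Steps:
E(m) = -10*m
√(x + E(-13)) = √(-9030 - 10*(-13)) = √(-9030 + 130) = √(-8900) = 10*I*√89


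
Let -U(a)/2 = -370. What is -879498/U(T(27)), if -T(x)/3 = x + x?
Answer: -439749/370 ≈ -1188.5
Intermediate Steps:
T(x) = -6*x (T(x) = -3*(x + x) = -6*x)
U(a) = 740 (U(a) = -2*(-370) = 740)
-879498/U(T(27)) = -879498/740 = -879498*1/740 = -439749/370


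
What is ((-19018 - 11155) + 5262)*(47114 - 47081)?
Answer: -822063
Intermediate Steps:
((-19018 - 11155) + 5262)*(47114 - 47081) = (-30173 + 5262)*33 = -24911*33 = -822063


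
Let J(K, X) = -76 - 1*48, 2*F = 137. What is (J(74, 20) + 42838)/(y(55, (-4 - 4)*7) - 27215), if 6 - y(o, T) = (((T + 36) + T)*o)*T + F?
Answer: -85428/522715 ≈ -0.16343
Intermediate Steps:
F = 137/2 (F = (1/2)*137 = 137/2 ≈ 68.500)
y(o, T) = -125/2 - T*o*(36 + 2*T) (y(o, T) = 6 - ((((T + 36) + T)*o)*T + 137/2) = 6 - ((((36 + T) + T)*o)*T + 137/2) = 6 - (((36 + 2*T)*o)*T + 137/2) = 6 - ((o*(36 + 2*T))*T + 137/2) = 6 - (T*o*(36 + 2*T) + 137/2) = 6 - (137/2 + T*o*(36 + 2*T)) = 6 + (-137/2 - T*o*(36 + 2*T)) = -125/2 - T*o*(36 + 2*T))
J(K, X) = -124 (J(K, X) = -76 - 48 = -124)
(J(74, 20) + 42838)/(y(55, (-4 - 4)*7) - 27215) = (-124 + 42838)/((-125/2 - 36*(-4 - 4)*7*55 - 2*55*((-4 - 4)*7)**2) - 27215) = 42714/((-125/2 - 36*(-8*7)*55 - 2*55*(-8*7)**2) - 27215) = 42714/((-125/2 - 36*(-56)*55 - 2*55*(-56)**2) - 27215) = 42714/((-125/2 + 110880 - 2*55*3136) - 27215) = 42714/((-125/2 + 110880 - 344960) - 27215) = 42714/(-468285/2 - 27215) = 42714/(-522715/2) = 42714*(-2/522715) = -85428/522715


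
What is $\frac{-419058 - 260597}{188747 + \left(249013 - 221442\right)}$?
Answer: $- \frac{679655}{216318} \approx -3.1419$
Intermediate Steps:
$\frac{-419058 - 260597}{188747 + \left(249013 - 221442\right)} = - \frac{679655}{188747 + 27571} = - \frac{679655}{216318}$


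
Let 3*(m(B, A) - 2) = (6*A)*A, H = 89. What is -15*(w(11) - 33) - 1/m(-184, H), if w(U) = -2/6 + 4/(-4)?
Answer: 8159659/15844 ≈ 515.00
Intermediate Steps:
w(U) = -4/3 (w(U) = -2*1/6 + 4*(-1/4) = -1/3 - 1 = -4/3)
m(B, A) = 2 + 2*A**2 (m(B, A) = 2 + ((6*A)*A)/3 = 2 + (6*A**2)/3 = 2 + 2*A**2)
-15*(w(11) - 33) - 1/m(-184, H) = -15*(-4/3 - 33) - 1/(2 + 2*89**2) = -15*(-103/3) - 1/(2 + 2*7921) = 515 - 1/(2 + 15842) = 515 - 1/15844 = 8159659/15844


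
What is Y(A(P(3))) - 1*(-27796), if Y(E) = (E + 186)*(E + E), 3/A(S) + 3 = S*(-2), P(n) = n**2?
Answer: 1359402/49 ≈ 27743.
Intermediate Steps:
A(S) = 3/(-3 - 2*S) (A(S) = 3/(-3 + S*(-2)) = 3/(-3 - 2*S))
Y(E) = 2*E*(186 + E) (Y(E) = (186 + E)*(2*E) = 2*E*(186 + E))
Y(A(P(3))) - 1*(-27796) = 2*(-3/(3 + 2*3**2))*(186 - 3/(3 + 2*3**2)) - 1*(-27796) = 2*(-3/(3 + 2*9))*(186 - 3/(3 + 2*9)) + 27796 = 2*(-3/(3 + 18))*(186 - 3/(3 + 18)) + 27796 = 2*(-3/21)*(186 - 3/21) + 27796 = 2*(-3*1/21)*(186 - 3*1/21) + 27796 = 2*(-1/7)*(186 - 1/7) + 27796 = 2*(-1/7)*(1301/7) + 27796 = -2602/49 + 27796 = 1359402/49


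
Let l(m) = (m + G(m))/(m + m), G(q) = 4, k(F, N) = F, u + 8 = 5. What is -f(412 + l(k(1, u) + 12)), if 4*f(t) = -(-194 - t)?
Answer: -15773/104 ≈ -151.66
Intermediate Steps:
u = -3 (u = -8 + 5 = -3)
l(m) = (4 + m)/(2*m) (l(m) = (m + 4)/(m + m) = (4 + m)/((2*m)) = (4 + m)*(1/(2*m)) = (4 + m)/(2*m))
f(t) = 97/2 + t/4 (f(t) = (-(-194 - t))/4 = (194 + t)/4 = 97/2 + t/4)
-f(412 + l(k(1, u) + 12)) = -(97/2 + (412 + (4 + (1 + 12))/(2*(1 + 12)))/4) = -(97/2 + (412 + (½)*(4 + 13)/13)/4) = -(97/2 + (412 + (½)*(1/13)*17)/4) = -(97/2 + (412 + 17/26)/4) = -(97/2 + (¼)*(10729/26)) = -(97/2 + 10729/104) = -1*15773/104 = -15773/104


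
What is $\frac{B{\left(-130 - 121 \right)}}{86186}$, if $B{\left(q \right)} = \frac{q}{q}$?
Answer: $\frac{1}{86186} \approx 1.1603 \cdot 10^{-5}$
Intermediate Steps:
$B{\left(q \right)} = 1$
$\frac{B{\left(-130 - 121 \right)}}{86186} = 1 \cdot \frac{1}{86186} = \frac{1}{86186}$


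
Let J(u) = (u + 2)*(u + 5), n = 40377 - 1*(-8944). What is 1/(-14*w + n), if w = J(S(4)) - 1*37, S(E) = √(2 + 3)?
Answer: 49629/2462989621 + 98*√5/2462989621 ≈ 2.0239e-5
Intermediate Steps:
n = 49321 (n = 40377 + 8944 = 49321)
S(E) = √5
J(u) = (2 + u)*(5 + u)
w = -22 + 7*√5 (w = (10 + (√5)² + 7*√5) - 1*37 = (10 + 5 + 7*√5) - 37 = (15 + 7*√5) - 37 = -22 + 7*√5 ≈ -6.3475)
1/(-14*w + n) = 1/(-14*(-22 + 7*√5) + 49321) = 1/((308 - 98*√5) + 49321) = 1/(49629 - 98*√5)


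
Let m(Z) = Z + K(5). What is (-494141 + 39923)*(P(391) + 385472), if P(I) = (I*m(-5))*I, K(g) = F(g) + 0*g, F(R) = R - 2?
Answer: -36205716780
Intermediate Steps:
F(R) = -2 + R
K(g) = -2 + g (K(g) = (-2 + g) + 0*g = (-2 + g) + 0 = -2 + g)
m(Z) = 3 + Z (m(Z) = Z + (-2 + 5) = Z + 3 = 3 + Z)
P(I) = -2*I**2 (P(I) = (I*(3 - 5))*I = (I*(-2))*I = (-2*I)*I = -2*I**2)
(-494141 + 39923)*(P(391) + 385472) = (-494141 + 39923)*(-2*391**2 + 385472) = -454218*(-2*152881 + 385472) = -454218*(-305762 + 385472) = -454218*79710 = -36205716780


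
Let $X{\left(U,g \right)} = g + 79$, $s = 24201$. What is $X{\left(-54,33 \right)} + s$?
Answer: $24313$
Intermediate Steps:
$X{\left(U,g \right)} = 79 + g$
$X{\left(-54,33 \right)} + s = \left(79 + 33\right) + 24201 = 112 + 24201 = 24313$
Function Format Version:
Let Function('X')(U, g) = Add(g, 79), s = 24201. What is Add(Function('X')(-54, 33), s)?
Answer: 24313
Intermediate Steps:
Function('X')(U, g) = Add(79, g)
Add(Function('X')(-54, 33), s) = Add(Add(79, 33), 24201) = Add(112, 24201) = 24313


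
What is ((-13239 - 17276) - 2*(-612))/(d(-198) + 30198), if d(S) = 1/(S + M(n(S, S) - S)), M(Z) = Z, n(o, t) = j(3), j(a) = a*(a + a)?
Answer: -527238/543565 ≈ -0.96996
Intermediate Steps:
j(a) = 2*a² (j(a) = a*(2*a) = 2*a²)
n(o, t) = 18 (n(o, t) = 2*3² = 2*9 = 18)
d(S) = 1/18 (d(S) = 1/(S + (18 - S)) = 1/18)
((-13239 - 17276) - 2*(-612))/(d(-198) + 30198) = ((-13239 - 17276) - 2*(-612))/(1/18 + 30198) = (-30515 + 1224)/(543565/18) = -29291*18/543565 = -527238/543565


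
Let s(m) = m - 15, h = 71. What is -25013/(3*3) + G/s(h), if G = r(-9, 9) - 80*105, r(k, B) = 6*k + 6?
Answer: -184595/63 ≈ -2930.1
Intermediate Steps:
r(k, B) = 6 + 6*k
G = -8448 (G = (6 + 6*(-9)) - 80*105 = (6 - 54) - 8400 = -48 - 8400 = -8448)
s(m) = -15 + m
-25013/(3*3) + G/s(h) = -25013/(3*3) - 8448/(-15 + 71) = -25013/9 - 8448/56 = -25013*⅑ - 8448*1/56 = -25013/9 - 1056/7 = -184595/63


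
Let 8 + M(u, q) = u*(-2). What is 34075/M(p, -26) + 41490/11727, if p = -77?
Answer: 45072785/190238 ≈ 236.93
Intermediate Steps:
M(u, q) = -8 - 2*u (M(u, q) = -8 + u*(-2) = -8 - 2*u)
34075/M(p, -26) + 41490/11727 = 34075/(-8 - 2*(-77)) + 41490/11727 = 34075/(-8 + 154) + 41490*(1/11727) = 34075/146 + 4610/1303 = 45072785/190238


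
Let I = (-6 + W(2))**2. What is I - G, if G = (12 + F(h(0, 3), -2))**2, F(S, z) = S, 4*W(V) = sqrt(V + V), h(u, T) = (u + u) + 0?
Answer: -455/4 ≈ -113.75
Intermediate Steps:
h(u, T) = 2*u (h(u, T) = 2*u + 0 = 2*u)
W(V) = sqrt(2)*sqrt(V)/4 (W(V) = sqrt(V + V)/4 = sqrt(2*V)/4 = (sqrt(2)*sqrt(V))/4 = sqrt(2)*sqrt(V)/4)
I = 121/4 (I = (-6 + sqrt(2)*sqrt(2)/4)**2 = (-6 + 1/2)**2 = (-11/2)**2 = 121/4 ≈ 30.250)
G = 144 (G = (12 + 2*0)**2 = (12 + 0)**2 = 12**2 = 144)
I - G = 121/4 - 1*144 = 121/4 - 144 = -455/4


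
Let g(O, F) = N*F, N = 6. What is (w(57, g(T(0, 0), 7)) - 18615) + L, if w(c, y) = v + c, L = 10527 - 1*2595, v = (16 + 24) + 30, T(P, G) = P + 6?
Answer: -10556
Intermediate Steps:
T(P, G) = 6 + P
v = 70 (v = 40 + 30 = 70)
g(O, F) = 6*F
L = 7932 (L = 10527 - 2595 = 7932)
w(c, y) = 70 + c
(w(57, g(T(0, 0), 7)) - 18615) + L = ((70 + 57) - 18615) + 7932 = (127 - 18615) + 7932 = -18488 + 7932 = -10556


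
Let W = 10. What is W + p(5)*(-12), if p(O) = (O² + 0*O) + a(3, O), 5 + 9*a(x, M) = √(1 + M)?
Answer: -850/3 - 4*√6/3 ≈ -286.60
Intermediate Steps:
a(x, M) = -5/9 + √(1 + M)/9
p(O) = -5/9 + O² + √(1 + O)/9 (p(O) = (O² + 0*O) + (-5/9 + √(1 + O)/9) = (O² + 0) + (-5/9 + √(1 + O)/9) = O² + (-5/9 + √(1 + O)/9) = -5/9 + O² + √(1 + O)/9)
W + p(5)*(-12) = 10 + (-5/9 + 5² + √(1 + 5)/9)*(-12) = 10 + (-5/9 + 25 + √6/9)*(-12) = 10 + (220/9 + √6/9)*(-12) = 10 + (-880/3 - 4*√6/3) = -850/3 - 4*√6/3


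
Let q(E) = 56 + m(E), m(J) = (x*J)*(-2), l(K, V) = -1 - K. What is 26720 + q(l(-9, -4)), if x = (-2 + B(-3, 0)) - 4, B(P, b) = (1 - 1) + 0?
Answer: 26872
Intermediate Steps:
B(P, b) = 0 (B(P, b) = 0 + 0 = 0)
x = -6 (x = (-2 + 0) - 4 = -2 - 4 = -6)
m(J) = 12*J (m(J) = -6*J*(-2) = 12*J)
q(E) = 56 + 12*E
26720 + q(l(-9, -4)) = 26720 + (56 + 12*(-1 - 1*(-9))) = 26720 + (56 + 12*(-1 + 9)) = 26720 + (56 + 12*8) = 26720 + (56 + 96) = 26720 + 152 = 26872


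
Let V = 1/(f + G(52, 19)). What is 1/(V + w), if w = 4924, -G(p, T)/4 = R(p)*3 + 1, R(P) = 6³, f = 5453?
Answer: 2857/14067869 ≈ 0.00020309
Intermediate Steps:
R(P) = 216
G(p, T) = -2596 (G(p, T) = -4*(216*3 + 1) = -4*(648 + 1) = -4*649 = -2596)
V = 1/2857 (V = 1/(5453 - 2596) = 1/2857 ≈ 0.00035002)
1/(V + w) = 1/(1/2857 + 4924) = 1/(14067869/2857) = 2857/14067869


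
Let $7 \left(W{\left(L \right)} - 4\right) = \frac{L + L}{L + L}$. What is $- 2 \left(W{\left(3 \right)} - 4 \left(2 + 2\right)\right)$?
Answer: $\frac{166}{7} \approx 23.714$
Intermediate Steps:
$W{\left(L \right)} = \frac{29}{7}$ ($W{\left(L \right)} = 4 + \frac{\left(L + L\right) \frac{1}{L + L}}{7} = 4 + \frac{2 L \frac{1}{2 L}}{7} = 4 + \frac{1}{7} \cdot 1 = 4 + \frac{1}{7} = \frac{29}{7}$)
$- 2 \left(W{\left(3 \right)} - 4 \left(2 + 2\right)\right) = - 2 \left(\frac{29}{7} - 4 \left(2 + 2\right)\right) = - 2 \left(\frac{29}{7} - 16\right) = \left(-2\right) \left(- \frac{83}{7}\right) = \frac{166}{7}$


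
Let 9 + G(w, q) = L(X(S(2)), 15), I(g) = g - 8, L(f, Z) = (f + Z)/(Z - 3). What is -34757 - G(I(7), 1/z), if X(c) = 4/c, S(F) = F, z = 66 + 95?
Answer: -416993/12 ≈ -34749.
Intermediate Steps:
z = 161
L(f, Z) = (Z + f)/(-3 + Z)
I(g) = -8 + g
G(w, q) = -91/12 (G(w, q) = -9 + (15 + 4/2)/(-3 + 15) = -9 + (15 + 4*(½))/12 = -9 + (15 + 2)/12 = -9 + (1/12)*17 = -9 + 17/12 = -91/12)
-34757 - G(I(7), 1/z) = -34757 - 1*(-91/12) = -34757 + 91/12 = -416993/12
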